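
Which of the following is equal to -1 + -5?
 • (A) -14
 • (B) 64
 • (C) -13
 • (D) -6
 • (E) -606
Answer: D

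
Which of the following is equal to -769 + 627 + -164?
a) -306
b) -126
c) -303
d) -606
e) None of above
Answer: a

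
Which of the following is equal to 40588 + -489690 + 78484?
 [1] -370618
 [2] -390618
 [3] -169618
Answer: 1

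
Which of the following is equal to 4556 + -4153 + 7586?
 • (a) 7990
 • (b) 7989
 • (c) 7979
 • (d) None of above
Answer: b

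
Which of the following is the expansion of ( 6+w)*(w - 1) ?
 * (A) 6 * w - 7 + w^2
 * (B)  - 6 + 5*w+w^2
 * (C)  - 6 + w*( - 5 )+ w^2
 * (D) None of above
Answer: B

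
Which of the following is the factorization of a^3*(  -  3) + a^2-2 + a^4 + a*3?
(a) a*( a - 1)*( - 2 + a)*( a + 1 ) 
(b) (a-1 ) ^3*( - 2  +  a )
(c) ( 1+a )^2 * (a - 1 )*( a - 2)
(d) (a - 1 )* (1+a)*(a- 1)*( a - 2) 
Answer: d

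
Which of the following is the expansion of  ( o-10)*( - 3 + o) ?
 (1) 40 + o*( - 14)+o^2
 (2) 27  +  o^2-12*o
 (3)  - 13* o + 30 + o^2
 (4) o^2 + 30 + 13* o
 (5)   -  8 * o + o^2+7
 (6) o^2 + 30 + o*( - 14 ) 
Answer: 3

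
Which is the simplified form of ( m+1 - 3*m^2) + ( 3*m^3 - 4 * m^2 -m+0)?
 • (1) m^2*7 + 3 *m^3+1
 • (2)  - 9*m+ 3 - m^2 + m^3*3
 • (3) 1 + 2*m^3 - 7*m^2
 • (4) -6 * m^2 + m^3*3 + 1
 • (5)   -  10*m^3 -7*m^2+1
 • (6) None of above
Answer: 6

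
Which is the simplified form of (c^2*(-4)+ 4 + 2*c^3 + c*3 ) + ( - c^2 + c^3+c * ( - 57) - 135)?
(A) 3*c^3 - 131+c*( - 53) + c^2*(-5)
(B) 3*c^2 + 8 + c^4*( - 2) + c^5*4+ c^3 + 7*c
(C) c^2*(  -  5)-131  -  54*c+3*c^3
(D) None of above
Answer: C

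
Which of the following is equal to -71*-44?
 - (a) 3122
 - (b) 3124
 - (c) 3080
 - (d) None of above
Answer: b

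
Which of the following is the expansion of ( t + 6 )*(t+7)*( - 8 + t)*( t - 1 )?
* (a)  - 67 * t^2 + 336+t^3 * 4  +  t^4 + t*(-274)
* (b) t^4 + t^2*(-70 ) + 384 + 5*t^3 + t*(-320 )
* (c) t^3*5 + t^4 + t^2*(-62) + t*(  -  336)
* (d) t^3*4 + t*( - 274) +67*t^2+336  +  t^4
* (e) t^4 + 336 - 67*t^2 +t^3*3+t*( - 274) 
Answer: a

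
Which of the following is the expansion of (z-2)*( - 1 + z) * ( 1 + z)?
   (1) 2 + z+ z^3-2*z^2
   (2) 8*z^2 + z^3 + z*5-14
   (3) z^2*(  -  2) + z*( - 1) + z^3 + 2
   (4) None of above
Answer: 3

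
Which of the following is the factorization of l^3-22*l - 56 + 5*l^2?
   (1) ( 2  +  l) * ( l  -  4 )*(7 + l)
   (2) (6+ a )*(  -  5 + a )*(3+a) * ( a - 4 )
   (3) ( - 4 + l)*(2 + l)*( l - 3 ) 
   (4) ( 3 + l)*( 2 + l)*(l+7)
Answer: 1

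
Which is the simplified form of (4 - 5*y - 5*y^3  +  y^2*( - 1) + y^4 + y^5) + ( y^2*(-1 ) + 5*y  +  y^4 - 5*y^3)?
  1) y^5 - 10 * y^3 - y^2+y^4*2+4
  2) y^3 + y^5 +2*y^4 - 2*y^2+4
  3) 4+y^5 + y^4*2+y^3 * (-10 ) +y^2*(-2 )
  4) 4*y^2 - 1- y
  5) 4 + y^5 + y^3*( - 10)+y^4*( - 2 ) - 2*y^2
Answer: 3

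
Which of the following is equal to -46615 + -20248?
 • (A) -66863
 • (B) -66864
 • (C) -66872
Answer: A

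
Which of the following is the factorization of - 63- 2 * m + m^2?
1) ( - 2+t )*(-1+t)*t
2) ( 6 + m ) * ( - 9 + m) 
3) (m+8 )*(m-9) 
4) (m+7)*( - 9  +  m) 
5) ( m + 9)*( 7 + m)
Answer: 4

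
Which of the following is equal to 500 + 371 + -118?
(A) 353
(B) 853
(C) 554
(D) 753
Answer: D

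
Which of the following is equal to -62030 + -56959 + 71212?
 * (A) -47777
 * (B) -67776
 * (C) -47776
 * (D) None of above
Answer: A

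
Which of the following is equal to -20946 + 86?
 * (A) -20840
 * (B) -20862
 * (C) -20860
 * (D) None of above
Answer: C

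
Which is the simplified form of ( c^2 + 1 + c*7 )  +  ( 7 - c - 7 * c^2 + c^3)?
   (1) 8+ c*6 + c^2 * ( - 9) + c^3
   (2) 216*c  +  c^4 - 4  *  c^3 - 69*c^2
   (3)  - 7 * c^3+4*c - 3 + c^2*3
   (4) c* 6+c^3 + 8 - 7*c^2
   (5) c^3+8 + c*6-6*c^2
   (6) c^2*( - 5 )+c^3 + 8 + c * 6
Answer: 5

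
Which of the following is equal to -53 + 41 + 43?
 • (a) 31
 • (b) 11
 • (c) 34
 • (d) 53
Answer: a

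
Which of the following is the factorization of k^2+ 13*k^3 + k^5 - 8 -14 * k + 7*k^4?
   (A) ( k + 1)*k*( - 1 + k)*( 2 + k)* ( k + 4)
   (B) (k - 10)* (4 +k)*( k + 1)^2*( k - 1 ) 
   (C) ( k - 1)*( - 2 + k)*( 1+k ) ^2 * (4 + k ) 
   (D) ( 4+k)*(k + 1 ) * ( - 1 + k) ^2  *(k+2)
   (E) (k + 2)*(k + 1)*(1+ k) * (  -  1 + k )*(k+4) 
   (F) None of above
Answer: E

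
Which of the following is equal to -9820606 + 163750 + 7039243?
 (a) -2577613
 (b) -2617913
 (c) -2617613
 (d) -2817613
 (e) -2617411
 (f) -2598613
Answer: c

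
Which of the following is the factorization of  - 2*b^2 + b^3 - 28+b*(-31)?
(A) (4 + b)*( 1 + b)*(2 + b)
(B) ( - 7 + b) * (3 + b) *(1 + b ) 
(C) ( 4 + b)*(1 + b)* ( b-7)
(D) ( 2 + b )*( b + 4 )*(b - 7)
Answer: C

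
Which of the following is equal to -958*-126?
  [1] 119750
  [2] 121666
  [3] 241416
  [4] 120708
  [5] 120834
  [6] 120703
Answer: 4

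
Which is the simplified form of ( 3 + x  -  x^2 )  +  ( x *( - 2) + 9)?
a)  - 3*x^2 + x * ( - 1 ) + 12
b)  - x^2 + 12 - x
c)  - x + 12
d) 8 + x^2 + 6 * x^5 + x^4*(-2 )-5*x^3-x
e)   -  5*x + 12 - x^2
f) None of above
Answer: b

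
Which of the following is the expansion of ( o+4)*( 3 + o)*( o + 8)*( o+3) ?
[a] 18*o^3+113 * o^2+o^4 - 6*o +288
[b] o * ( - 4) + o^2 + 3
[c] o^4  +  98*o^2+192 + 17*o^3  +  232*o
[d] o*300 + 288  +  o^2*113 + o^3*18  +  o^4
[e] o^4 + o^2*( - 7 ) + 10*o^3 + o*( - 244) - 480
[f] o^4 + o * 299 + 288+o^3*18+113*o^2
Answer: d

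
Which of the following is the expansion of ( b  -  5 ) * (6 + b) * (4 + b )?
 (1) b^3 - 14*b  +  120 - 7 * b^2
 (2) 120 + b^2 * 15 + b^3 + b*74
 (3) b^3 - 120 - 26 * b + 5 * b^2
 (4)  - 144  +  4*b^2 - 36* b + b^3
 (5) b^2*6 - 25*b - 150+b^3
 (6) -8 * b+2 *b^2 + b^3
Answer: 3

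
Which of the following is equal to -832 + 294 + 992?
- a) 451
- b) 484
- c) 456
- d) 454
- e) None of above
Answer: d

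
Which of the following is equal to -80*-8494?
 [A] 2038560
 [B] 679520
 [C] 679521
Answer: B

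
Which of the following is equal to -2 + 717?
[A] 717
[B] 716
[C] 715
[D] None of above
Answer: C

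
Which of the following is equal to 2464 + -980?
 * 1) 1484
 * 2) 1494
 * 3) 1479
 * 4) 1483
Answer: 1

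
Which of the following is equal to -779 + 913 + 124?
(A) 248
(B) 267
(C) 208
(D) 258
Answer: D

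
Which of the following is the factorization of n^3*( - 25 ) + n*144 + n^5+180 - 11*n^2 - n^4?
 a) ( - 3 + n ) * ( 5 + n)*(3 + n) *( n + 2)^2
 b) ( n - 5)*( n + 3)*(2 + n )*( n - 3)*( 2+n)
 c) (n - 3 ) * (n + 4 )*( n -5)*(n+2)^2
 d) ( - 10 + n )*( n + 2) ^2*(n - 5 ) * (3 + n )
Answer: b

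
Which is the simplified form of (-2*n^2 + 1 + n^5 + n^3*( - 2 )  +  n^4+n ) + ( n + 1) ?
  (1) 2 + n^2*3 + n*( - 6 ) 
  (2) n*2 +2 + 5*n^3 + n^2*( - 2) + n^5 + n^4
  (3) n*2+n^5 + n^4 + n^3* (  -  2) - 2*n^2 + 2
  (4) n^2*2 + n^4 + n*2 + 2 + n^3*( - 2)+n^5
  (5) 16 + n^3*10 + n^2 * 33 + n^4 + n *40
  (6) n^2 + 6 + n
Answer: 3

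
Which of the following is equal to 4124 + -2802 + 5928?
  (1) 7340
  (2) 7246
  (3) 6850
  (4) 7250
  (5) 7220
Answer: 4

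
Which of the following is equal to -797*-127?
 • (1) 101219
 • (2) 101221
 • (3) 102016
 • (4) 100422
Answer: 1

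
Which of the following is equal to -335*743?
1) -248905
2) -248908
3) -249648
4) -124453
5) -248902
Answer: 1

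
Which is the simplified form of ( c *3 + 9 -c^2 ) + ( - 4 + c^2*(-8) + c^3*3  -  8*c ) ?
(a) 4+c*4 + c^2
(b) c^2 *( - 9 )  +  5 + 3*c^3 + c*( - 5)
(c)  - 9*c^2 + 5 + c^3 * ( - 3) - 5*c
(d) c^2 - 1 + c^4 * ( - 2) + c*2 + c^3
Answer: b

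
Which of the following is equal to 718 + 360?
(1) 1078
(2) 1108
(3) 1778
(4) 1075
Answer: 1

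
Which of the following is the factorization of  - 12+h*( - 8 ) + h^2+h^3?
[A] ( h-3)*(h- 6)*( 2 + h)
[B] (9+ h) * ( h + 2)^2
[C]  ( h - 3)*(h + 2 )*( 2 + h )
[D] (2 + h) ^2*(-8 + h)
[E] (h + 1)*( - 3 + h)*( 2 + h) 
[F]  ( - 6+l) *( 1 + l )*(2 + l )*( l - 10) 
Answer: C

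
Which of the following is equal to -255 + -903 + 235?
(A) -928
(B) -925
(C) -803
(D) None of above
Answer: D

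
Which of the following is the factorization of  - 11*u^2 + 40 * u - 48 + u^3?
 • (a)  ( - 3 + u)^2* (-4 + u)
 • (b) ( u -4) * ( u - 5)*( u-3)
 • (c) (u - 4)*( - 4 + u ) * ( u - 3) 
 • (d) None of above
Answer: c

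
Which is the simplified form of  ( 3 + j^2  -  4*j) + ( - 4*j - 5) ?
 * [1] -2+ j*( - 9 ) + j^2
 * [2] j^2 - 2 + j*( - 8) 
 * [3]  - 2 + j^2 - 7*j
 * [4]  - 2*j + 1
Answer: 2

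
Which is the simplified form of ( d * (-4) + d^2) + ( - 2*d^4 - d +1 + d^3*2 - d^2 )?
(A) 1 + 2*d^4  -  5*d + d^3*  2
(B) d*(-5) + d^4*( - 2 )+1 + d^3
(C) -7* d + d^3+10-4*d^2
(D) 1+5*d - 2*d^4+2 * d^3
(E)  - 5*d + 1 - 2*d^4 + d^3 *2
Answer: E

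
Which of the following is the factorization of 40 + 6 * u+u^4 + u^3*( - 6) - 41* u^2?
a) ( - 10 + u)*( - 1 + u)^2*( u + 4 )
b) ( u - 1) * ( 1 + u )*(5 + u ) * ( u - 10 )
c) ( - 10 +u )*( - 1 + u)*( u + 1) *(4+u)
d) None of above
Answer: c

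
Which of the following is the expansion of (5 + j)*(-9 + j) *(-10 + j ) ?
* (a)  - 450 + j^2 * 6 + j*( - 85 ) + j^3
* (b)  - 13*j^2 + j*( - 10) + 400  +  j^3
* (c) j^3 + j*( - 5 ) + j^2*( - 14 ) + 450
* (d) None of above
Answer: c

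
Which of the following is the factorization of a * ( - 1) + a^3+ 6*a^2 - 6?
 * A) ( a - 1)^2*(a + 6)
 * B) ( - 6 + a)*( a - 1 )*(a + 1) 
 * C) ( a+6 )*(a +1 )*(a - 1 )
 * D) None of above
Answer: C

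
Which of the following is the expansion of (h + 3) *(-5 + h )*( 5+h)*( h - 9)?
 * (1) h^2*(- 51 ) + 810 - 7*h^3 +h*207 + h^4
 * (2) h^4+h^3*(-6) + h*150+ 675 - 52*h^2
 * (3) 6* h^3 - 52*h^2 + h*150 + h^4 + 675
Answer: 2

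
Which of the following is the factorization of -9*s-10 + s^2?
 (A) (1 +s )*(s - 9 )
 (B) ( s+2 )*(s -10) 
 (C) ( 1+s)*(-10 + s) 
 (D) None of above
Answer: C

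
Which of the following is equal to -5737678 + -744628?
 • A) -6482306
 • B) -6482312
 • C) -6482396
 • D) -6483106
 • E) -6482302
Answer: A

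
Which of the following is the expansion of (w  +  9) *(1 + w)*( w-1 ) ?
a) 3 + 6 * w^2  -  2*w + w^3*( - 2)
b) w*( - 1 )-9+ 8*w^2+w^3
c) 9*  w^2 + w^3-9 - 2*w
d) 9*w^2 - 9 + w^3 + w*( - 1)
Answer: d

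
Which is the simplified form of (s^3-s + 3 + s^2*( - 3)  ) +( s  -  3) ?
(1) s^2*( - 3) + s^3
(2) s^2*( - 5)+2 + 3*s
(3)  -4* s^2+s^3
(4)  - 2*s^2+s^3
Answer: 1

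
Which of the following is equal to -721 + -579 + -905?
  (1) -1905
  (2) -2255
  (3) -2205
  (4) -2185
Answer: 3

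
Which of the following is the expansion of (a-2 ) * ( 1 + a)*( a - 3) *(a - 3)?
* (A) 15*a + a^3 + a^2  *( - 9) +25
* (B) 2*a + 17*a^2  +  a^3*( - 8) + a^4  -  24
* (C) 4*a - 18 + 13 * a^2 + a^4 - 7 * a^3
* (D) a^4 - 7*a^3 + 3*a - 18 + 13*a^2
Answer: D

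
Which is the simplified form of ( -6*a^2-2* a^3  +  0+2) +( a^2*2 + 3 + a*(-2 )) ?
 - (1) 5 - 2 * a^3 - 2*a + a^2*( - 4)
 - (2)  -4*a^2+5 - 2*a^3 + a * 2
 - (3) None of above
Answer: 1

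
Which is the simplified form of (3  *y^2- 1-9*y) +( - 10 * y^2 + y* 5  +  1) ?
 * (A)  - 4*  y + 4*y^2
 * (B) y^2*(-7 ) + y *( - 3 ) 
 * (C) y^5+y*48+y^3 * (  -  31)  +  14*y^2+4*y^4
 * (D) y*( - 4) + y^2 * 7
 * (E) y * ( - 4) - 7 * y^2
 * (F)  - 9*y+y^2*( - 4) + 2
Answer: E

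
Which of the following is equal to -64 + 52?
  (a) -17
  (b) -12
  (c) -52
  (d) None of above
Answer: b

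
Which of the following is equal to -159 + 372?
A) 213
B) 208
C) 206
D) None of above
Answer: A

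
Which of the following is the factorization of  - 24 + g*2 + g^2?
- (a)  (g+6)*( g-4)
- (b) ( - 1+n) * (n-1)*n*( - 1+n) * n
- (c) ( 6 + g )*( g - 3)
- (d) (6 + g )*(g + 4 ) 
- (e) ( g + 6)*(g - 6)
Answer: a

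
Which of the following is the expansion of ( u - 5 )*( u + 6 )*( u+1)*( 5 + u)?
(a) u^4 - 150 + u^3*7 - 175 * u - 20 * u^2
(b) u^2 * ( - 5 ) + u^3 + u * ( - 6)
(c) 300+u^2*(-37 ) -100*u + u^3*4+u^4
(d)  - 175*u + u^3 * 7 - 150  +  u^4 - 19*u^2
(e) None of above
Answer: d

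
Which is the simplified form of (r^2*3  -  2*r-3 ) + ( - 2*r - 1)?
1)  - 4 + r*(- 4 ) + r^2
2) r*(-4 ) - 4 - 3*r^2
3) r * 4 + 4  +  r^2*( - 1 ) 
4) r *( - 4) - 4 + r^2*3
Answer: 4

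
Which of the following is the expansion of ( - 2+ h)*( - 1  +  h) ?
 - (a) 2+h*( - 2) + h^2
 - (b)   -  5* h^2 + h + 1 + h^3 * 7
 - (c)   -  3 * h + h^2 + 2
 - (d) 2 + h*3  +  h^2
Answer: c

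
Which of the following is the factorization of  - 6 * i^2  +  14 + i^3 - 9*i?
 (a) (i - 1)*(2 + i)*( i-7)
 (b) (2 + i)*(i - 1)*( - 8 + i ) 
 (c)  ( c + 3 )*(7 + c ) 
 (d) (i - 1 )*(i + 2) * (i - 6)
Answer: a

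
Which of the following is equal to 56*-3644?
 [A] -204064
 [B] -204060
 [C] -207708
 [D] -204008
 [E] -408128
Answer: A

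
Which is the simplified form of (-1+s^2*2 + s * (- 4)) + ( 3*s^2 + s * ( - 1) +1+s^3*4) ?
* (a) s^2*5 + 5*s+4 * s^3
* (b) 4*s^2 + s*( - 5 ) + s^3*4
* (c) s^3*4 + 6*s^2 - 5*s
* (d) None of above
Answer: d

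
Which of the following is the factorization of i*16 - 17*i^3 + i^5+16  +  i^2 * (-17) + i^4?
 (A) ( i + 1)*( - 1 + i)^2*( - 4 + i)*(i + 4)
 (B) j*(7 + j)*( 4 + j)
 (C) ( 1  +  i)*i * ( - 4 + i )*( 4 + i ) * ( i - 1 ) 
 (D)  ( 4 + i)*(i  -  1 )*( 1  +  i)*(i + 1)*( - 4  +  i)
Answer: D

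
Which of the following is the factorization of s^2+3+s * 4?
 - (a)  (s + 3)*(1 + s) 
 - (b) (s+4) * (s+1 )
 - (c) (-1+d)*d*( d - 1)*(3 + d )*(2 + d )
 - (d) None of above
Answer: a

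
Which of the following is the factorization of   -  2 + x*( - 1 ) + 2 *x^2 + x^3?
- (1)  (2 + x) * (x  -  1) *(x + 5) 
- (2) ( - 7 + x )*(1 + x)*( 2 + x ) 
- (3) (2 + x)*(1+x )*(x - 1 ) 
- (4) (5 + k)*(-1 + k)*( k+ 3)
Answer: 3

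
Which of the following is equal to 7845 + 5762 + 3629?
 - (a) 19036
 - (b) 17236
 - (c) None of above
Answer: b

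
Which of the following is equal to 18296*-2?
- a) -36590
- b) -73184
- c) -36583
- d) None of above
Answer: d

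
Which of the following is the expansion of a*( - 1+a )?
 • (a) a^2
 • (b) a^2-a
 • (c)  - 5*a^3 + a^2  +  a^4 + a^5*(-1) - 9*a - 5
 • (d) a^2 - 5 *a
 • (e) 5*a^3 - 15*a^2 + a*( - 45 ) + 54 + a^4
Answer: b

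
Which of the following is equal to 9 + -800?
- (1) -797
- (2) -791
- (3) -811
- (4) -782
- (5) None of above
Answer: 2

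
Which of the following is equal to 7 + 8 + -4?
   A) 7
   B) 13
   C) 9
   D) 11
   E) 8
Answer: D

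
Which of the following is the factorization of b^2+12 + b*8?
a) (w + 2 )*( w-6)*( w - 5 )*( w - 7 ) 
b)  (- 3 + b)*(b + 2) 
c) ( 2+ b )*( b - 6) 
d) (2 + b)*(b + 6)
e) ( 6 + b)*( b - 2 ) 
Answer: d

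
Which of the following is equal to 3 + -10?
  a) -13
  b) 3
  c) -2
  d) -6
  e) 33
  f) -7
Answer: f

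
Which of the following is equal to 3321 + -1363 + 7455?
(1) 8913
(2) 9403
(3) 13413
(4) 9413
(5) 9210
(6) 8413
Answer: 4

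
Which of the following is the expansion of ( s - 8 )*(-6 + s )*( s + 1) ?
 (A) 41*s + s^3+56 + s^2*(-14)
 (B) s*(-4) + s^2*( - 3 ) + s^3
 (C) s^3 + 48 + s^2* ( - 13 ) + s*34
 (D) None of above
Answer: C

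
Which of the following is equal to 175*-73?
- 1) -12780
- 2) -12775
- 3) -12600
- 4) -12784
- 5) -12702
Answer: 2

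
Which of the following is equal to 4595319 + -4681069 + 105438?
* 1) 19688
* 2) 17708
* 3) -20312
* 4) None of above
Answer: 1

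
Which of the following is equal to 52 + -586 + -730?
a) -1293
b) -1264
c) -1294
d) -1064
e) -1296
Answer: b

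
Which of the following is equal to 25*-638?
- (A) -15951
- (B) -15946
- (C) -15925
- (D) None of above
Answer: D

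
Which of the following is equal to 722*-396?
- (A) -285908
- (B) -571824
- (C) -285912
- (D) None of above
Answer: C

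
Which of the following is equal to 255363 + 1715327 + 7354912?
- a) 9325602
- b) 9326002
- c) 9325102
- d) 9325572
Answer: a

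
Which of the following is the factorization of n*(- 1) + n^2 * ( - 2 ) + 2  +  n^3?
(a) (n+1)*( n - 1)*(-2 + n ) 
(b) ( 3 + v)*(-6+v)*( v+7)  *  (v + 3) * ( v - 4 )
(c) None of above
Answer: a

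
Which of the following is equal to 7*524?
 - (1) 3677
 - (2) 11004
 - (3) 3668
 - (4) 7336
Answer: 3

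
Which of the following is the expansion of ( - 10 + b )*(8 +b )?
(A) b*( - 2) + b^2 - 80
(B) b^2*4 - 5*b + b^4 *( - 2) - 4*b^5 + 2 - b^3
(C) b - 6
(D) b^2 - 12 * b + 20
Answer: A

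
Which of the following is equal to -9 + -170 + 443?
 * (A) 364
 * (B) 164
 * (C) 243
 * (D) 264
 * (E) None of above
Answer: D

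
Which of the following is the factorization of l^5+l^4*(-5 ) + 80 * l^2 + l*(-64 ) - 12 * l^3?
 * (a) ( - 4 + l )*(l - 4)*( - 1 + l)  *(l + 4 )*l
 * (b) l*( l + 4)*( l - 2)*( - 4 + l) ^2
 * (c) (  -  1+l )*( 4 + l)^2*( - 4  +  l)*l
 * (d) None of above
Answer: a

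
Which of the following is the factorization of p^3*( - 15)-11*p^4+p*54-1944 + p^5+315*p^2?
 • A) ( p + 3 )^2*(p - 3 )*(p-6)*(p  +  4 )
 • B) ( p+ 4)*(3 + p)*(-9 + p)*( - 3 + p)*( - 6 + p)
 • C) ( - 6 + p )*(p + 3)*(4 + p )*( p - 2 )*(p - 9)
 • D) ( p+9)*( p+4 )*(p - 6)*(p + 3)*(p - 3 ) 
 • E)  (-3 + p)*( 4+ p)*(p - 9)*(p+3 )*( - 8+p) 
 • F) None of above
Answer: B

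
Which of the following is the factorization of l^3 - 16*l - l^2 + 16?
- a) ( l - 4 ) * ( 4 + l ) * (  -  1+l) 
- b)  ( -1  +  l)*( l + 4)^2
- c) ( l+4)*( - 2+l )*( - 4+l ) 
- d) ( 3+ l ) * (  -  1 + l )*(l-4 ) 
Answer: a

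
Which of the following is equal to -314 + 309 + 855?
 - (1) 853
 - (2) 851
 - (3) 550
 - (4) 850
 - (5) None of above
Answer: 4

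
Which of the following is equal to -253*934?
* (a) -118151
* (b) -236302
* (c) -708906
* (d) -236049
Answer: b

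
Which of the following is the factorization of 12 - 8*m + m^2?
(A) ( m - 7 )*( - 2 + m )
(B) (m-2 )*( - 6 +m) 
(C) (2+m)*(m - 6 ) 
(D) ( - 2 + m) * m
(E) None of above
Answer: B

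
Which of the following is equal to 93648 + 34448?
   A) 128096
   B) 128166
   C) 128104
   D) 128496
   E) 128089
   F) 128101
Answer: A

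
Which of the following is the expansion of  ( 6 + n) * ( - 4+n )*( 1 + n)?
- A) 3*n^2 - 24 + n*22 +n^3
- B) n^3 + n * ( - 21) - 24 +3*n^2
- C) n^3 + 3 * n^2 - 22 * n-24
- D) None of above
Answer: C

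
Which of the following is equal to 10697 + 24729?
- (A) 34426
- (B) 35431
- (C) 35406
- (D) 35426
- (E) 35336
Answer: D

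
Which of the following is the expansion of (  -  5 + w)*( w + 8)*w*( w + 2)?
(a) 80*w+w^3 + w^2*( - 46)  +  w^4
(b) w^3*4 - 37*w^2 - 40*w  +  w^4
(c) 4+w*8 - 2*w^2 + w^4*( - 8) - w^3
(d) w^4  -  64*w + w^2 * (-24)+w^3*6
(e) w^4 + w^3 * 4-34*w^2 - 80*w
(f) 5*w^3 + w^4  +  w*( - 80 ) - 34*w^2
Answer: f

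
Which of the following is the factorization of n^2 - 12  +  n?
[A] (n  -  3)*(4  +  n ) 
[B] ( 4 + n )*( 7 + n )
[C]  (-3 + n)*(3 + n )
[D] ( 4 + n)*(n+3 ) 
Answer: A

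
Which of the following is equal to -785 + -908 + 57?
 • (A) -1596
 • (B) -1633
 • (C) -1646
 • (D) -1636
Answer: D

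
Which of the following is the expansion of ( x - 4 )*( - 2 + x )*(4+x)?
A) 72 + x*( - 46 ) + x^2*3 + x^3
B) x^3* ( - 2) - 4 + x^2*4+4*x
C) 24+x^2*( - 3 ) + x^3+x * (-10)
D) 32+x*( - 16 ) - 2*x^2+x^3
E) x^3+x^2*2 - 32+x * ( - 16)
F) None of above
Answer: D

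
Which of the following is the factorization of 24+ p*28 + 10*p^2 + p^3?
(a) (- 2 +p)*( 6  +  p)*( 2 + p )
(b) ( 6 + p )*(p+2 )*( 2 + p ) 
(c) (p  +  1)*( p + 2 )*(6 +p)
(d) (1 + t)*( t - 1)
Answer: b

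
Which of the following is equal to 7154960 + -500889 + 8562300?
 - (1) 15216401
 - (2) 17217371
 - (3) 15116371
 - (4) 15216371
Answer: 4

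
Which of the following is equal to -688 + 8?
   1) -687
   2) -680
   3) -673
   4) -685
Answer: 2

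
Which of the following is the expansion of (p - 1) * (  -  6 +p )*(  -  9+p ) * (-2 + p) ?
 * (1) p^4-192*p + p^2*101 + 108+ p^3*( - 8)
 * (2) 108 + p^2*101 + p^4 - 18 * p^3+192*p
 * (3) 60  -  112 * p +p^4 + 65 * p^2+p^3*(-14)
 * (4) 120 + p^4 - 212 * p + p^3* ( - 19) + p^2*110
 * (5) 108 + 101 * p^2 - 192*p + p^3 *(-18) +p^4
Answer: 5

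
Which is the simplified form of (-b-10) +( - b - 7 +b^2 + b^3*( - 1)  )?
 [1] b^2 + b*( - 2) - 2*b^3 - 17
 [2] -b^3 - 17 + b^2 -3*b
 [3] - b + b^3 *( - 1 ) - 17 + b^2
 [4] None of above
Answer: 4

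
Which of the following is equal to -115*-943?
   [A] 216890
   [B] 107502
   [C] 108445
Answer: C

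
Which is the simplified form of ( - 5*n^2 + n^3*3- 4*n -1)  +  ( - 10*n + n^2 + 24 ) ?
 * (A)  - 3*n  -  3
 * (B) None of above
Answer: B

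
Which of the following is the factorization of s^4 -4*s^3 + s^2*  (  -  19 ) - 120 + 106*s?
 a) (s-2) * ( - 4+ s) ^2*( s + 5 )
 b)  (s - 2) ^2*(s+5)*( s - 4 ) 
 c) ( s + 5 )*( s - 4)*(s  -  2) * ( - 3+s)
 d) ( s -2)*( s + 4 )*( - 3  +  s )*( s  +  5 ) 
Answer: c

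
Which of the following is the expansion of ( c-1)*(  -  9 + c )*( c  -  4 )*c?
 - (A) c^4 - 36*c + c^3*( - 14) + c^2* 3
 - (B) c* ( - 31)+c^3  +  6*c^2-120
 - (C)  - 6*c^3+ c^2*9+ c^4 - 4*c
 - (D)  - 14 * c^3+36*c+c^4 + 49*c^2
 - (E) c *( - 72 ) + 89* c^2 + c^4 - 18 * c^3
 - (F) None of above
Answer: F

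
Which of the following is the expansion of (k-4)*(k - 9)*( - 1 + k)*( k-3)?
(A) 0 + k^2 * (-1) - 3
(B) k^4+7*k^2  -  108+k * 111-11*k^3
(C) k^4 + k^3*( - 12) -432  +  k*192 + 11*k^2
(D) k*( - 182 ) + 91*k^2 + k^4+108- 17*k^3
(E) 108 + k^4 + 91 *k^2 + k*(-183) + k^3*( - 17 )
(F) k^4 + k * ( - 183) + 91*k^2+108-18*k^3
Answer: E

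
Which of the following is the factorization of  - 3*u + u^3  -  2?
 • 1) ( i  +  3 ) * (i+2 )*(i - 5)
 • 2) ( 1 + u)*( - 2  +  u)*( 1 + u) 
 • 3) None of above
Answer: 2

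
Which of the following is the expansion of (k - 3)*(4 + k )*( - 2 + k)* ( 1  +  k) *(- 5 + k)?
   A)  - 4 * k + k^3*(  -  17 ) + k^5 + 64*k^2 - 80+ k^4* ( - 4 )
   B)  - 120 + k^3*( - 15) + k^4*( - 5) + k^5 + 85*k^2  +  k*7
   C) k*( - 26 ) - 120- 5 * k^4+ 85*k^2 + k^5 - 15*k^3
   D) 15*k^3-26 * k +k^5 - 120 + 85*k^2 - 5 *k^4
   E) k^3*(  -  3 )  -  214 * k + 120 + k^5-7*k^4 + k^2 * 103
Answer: C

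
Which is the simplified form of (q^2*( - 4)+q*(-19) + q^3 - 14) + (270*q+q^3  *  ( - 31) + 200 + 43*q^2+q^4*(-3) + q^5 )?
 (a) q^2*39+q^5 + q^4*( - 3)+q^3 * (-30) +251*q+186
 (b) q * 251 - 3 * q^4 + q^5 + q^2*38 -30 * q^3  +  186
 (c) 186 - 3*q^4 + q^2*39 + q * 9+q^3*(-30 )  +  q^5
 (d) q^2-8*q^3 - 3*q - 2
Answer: a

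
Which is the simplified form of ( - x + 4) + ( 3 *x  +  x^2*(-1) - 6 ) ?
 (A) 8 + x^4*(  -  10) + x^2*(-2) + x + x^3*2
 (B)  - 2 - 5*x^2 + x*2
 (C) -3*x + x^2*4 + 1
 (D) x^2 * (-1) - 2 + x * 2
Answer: D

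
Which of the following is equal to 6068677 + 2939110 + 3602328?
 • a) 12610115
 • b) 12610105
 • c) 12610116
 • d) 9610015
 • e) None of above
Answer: a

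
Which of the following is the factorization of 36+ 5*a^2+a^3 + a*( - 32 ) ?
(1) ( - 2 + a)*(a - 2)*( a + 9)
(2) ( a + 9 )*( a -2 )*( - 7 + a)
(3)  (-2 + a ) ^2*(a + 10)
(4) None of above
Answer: 1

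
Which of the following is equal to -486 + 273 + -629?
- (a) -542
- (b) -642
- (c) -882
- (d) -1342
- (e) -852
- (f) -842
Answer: f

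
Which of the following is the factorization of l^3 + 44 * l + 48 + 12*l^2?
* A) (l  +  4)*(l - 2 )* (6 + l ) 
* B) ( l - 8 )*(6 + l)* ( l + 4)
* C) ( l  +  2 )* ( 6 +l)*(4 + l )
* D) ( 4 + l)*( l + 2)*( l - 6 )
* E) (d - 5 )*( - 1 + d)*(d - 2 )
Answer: C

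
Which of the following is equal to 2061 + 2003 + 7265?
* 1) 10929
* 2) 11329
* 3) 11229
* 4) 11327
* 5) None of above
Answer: 2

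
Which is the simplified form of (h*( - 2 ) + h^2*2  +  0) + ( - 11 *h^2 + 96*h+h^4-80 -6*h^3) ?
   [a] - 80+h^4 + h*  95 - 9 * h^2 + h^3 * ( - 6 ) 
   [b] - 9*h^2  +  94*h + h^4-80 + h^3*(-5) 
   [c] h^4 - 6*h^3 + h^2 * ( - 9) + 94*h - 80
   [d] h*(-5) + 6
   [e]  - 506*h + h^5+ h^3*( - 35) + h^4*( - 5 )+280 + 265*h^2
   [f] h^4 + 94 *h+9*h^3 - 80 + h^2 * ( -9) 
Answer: c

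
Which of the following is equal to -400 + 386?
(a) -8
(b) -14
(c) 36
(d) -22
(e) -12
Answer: b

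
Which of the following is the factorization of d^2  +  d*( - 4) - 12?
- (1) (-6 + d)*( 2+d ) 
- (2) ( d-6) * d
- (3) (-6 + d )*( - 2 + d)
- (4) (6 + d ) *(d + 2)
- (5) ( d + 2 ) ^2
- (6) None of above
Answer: 1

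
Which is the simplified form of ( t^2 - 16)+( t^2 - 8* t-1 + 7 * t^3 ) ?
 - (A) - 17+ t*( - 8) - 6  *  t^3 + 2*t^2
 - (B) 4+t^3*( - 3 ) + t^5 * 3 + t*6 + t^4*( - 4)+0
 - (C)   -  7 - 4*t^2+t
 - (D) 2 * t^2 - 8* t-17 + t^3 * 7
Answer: D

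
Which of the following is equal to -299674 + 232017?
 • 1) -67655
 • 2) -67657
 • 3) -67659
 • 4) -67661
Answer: 2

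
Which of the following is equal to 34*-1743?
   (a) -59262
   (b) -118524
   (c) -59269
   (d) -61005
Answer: a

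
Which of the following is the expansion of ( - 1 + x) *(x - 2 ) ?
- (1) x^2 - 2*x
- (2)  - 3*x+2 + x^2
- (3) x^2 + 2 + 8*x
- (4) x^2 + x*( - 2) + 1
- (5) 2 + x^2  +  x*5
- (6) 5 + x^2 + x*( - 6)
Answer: 2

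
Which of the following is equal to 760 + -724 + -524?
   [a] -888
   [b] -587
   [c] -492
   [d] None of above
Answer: d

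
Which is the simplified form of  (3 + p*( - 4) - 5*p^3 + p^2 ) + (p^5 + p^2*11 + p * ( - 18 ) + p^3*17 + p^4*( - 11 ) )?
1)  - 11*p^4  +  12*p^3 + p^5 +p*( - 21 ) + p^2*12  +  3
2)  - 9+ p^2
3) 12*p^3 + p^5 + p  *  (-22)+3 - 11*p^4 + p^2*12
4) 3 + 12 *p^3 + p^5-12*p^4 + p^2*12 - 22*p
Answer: 3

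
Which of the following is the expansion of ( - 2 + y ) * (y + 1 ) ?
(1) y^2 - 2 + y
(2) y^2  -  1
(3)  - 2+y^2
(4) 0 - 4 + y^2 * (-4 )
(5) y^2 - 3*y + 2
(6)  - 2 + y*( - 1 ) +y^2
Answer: 6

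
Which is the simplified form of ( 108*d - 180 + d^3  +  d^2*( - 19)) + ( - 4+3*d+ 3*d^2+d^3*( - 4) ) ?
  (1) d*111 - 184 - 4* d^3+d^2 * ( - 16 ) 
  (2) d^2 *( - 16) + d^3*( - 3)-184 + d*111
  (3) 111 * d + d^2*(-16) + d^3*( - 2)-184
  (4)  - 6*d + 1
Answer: 2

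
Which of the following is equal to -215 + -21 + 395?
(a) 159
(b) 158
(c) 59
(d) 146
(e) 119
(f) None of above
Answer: a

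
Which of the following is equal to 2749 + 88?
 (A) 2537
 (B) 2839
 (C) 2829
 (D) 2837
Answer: D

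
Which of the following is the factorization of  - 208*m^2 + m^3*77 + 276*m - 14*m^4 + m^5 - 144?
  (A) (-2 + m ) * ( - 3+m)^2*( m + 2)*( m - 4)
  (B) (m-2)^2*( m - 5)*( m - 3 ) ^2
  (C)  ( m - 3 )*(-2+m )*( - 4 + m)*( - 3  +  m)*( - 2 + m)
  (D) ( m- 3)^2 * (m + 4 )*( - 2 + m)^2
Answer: C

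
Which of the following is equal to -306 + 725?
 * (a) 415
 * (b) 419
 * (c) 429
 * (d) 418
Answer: b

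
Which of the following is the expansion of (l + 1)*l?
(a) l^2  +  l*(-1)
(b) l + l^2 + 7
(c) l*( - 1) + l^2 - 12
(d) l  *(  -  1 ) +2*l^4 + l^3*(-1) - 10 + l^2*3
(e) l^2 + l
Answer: e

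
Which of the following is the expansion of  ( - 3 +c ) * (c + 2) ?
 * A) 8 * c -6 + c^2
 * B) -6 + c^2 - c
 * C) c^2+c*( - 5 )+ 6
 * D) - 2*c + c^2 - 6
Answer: B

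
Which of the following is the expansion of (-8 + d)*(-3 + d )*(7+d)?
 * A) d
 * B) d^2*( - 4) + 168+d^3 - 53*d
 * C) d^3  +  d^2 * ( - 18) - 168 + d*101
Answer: B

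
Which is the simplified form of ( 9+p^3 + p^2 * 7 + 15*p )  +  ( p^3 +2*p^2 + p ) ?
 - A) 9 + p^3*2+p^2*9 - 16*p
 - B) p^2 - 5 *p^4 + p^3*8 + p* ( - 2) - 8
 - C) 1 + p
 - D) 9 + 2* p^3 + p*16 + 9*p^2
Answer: D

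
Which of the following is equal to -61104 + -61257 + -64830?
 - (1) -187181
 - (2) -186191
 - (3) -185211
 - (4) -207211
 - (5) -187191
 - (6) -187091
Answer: 5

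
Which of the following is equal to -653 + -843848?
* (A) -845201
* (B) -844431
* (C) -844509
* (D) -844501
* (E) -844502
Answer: D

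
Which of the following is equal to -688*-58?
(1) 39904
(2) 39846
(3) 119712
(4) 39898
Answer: 1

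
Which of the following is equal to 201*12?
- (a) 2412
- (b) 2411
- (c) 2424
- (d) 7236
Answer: a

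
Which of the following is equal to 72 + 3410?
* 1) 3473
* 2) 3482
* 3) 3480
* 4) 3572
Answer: 2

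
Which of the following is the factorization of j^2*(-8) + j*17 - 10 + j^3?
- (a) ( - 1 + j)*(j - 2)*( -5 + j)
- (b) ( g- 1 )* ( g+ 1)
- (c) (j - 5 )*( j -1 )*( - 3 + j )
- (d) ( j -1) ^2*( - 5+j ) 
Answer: a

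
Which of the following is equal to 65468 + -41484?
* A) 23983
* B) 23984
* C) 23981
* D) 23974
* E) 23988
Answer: B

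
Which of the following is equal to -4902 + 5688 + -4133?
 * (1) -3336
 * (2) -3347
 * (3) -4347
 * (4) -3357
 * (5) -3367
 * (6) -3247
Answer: 2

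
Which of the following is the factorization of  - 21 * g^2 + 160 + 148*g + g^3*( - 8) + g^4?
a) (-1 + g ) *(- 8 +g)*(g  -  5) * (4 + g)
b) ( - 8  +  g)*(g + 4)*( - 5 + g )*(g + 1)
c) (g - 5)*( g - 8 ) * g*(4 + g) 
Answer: b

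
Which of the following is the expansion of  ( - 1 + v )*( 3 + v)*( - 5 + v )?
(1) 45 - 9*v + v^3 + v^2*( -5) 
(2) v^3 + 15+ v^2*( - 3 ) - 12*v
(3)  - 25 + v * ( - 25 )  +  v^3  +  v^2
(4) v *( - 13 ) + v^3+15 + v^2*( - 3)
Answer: 4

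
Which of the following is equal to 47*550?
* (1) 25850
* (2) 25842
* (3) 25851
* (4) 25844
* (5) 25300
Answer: 1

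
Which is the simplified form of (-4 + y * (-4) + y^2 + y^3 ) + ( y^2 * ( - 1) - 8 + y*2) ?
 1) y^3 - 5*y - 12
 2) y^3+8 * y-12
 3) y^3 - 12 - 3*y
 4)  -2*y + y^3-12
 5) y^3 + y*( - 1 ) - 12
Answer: 4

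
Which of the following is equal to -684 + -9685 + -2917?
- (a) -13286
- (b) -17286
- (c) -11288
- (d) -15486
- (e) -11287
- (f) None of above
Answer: a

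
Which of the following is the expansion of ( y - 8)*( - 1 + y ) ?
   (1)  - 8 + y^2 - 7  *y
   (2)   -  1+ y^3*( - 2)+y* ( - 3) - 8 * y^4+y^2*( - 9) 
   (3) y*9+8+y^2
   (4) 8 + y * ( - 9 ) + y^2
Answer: 4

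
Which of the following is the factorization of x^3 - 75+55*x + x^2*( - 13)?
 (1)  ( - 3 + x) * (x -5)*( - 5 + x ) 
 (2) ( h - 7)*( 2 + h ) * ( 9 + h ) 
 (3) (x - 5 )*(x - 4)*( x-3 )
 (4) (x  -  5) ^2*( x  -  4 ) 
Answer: 1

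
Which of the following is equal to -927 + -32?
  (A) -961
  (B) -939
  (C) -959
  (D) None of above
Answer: C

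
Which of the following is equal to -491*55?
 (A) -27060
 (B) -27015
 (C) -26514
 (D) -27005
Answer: D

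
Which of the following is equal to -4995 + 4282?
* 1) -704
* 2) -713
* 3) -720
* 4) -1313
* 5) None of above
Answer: 2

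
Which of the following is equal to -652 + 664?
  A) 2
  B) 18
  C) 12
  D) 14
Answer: C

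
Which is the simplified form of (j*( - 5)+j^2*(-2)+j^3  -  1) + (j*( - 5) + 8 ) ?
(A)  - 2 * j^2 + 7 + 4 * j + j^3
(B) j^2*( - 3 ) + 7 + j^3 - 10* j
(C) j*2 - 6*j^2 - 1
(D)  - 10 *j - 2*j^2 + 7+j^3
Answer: D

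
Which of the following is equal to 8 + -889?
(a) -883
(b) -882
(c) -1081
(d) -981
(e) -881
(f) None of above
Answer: e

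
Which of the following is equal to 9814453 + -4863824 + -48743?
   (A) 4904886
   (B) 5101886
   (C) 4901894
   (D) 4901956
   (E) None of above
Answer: E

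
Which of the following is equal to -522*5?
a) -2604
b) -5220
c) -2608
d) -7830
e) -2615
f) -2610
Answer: f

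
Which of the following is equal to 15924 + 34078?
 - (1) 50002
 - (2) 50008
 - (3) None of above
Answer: 1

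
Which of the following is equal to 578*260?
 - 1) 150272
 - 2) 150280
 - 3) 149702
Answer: 2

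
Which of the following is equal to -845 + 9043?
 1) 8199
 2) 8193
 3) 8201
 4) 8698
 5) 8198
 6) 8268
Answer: 5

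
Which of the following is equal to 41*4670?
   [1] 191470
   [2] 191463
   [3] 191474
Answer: 1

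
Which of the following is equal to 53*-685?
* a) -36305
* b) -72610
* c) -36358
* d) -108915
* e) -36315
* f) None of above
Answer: a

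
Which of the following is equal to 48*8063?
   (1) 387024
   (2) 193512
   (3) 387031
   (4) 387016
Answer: 1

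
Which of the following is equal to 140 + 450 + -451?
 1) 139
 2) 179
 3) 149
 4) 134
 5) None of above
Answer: 1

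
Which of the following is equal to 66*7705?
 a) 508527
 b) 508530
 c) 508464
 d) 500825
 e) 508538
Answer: b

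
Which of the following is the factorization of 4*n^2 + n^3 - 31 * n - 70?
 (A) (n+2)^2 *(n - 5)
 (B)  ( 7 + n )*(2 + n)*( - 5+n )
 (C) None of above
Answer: B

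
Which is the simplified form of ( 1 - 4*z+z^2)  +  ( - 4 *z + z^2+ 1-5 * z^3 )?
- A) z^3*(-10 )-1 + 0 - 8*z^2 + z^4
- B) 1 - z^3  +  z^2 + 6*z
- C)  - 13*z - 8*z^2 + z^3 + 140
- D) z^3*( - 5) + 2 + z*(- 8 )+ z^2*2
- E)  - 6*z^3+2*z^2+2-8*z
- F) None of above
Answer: D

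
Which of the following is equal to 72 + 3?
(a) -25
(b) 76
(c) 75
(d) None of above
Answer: c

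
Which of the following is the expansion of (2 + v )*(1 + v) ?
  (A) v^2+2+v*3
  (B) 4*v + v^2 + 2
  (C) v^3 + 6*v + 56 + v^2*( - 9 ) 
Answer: A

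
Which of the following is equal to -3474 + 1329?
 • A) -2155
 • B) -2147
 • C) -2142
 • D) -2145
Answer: D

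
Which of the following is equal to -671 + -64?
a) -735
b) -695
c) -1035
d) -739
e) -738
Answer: a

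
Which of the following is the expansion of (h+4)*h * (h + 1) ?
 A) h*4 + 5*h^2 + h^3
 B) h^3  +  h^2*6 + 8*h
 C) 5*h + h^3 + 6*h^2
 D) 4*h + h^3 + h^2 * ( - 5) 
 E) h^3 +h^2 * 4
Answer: A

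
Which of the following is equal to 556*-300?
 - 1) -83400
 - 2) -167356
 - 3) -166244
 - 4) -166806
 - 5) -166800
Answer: 5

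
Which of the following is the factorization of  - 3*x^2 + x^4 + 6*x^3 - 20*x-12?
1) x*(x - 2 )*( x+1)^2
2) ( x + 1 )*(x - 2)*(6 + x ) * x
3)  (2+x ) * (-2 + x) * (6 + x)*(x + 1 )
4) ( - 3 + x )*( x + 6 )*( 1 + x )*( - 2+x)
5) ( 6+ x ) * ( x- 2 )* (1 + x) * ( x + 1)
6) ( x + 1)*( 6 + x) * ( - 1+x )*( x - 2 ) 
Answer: 5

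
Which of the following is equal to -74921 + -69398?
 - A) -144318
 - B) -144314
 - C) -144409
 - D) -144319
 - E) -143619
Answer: D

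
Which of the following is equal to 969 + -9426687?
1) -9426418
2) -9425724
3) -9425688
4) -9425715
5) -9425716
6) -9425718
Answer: 6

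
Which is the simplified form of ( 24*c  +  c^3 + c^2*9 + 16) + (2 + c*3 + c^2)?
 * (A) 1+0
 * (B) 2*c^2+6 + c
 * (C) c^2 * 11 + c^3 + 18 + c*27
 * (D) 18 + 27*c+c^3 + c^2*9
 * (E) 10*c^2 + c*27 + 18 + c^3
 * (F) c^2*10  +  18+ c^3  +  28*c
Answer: E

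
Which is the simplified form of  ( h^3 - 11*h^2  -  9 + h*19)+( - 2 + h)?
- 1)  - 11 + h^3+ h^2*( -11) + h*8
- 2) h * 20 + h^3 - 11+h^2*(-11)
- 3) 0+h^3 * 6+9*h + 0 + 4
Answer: 2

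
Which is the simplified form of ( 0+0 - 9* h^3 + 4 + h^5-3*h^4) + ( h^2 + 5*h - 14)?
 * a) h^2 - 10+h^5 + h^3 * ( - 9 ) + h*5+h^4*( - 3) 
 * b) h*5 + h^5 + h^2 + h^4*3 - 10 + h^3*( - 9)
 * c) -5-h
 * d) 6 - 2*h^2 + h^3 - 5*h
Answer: a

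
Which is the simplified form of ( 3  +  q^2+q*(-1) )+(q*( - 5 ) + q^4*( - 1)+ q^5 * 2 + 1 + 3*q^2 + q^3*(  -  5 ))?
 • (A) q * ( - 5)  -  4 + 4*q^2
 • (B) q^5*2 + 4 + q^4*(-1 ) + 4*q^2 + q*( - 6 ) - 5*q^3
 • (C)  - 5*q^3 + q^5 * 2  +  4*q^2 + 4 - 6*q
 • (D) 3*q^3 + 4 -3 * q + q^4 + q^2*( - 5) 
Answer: B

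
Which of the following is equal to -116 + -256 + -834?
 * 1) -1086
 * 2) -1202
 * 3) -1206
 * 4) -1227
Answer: 3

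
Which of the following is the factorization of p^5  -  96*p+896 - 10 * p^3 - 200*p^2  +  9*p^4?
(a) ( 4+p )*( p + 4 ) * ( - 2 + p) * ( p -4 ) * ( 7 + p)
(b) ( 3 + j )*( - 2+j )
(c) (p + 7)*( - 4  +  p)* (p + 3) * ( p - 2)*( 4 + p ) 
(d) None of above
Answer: a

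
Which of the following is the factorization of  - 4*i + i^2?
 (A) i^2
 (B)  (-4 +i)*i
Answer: B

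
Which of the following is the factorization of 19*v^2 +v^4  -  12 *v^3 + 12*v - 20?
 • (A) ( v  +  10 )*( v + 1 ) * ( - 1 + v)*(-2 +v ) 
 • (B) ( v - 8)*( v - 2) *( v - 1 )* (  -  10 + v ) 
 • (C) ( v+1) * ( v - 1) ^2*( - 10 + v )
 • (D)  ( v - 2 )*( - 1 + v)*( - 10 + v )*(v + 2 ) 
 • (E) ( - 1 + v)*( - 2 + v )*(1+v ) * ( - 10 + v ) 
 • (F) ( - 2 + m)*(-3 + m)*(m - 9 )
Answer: E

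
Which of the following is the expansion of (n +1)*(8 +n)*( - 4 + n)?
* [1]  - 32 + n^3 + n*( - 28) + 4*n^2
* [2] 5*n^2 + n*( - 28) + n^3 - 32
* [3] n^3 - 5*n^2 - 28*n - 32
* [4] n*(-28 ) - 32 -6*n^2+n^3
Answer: 2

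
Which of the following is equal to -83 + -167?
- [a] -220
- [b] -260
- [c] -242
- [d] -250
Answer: d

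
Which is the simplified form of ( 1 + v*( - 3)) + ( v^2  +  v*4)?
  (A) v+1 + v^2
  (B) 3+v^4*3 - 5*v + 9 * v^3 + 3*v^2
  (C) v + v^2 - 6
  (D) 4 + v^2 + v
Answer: A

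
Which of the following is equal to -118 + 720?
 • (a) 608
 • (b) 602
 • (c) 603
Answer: b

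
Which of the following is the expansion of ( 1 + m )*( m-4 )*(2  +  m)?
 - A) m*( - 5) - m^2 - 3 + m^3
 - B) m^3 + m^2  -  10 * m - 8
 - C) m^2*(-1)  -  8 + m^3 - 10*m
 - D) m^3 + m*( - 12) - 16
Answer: C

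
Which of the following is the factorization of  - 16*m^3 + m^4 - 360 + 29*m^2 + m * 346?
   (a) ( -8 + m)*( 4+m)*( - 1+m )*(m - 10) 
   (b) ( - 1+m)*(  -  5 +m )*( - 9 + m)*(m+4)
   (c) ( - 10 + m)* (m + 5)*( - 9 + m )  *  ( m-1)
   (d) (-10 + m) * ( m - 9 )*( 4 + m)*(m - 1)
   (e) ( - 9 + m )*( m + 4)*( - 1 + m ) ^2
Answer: d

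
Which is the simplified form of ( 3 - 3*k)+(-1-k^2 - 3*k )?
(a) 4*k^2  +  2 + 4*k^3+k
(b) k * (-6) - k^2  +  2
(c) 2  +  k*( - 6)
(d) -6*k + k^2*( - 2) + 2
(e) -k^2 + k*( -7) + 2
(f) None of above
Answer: b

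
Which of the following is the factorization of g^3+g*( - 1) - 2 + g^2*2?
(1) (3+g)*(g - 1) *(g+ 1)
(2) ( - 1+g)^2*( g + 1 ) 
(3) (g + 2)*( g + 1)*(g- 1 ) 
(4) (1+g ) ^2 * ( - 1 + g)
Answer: 3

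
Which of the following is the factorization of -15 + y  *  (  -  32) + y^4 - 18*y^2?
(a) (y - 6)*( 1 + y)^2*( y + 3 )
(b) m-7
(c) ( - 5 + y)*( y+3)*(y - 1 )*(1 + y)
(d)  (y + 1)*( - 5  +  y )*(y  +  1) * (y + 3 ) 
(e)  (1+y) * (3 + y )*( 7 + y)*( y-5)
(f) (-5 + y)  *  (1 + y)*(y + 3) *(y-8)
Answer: d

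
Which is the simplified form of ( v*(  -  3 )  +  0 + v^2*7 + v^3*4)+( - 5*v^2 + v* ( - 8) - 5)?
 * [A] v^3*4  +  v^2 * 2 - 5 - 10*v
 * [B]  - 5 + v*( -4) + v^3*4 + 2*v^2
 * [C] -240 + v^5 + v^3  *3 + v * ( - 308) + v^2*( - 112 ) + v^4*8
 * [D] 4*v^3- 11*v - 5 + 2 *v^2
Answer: D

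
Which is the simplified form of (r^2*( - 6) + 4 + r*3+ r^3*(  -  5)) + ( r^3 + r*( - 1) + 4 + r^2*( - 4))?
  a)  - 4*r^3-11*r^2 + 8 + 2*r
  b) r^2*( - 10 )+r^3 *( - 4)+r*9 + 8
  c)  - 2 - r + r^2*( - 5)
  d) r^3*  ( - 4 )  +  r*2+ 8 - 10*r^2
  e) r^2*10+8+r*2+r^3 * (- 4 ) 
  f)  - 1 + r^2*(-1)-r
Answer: d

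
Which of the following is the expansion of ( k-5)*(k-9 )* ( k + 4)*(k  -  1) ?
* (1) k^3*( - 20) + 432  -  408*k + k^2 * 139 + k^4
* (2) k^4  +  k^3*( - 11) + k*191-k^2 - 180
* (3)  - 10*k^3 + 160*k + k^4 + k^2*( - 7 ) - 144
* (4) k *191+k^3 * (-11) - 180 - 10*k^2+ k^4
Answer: 2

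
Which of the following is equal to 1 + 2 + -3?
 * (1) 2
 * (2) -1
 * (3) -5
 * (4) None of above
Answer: 4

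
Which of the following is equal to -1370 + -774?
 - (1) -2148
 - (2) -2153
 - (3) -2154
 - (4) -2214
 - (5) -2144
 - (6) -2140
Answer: 5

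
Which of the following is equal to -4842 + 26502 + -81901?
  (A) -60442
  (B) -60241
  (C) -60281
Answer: B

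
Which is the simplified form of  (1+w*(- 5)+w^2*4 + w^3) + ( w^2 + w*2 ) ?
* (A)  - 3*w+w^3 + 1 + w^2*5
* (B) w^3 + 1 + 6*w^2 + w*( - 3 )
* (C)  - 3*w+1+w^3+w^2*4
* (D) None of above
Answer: A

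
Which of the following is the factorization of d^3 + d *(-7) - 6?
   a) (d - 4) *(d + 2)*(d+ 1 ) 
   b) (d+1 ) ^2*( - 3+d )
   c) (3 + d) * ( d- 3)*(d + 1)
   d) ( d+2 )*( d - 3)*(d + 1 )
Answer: d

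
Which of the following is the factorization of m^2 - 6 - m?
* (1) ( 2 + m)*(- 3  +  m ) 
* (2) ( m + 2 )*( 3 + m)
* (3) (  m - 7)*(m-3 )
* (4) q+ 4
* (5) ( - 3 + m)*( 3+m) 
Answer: 1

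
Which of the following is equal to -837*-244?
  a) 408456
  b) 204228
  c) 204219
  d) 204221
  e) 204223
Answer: b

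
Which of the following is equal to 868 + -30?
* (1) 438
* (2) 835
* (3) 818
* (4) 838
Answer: 4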